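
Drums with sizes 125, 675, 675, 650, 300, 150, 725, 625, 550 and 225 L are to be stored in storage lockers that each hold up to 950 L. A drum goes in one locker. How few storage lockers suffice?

Total = 725 + 675 + 675 + 650 + 625 + 550 + 300 + 225 + 150 + 125 = 4700 L.
Lower bound: ⌈4700/950⌉ = 5 storage lockers.
Also, 6 drums each exceed 475 L, and no two of those can share a locker, so at least 6 storage lockers are needed.
A packing using 6 storage lockers:
  locker 1: 725 + 225 = 950
  locker 2: 675 + 150 + 125 = 950
  locker 3: 675 = 675
  locker 4: 650 + 300 = 950
  locker 5: 625 = 625
  locker 6: 550 = 550
This matches the lower bound, so 6 is optimal.

6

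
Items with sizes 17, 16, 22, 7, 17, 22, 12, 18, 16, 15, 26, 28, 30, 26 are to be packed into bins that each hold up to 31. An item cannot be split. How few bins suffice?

Total = 30 + 28 + 26 + 26 + 22 + 22 + 18 + 17 + 17 + 16 + 16 + 15 + 12 + 7 = 272.
Lower bound: ⌈272/31⌉ = 9 bins.
Also, 11 items each exceed 31/2, and no two of those can share a bin, so at least 11 bins are needed.
A packing using 11 bins:
  bin 1: 30 = 30
  bin 2: 28 = 28
  bin 3: 26 = 26
  bin 4: 26 = 26
  bin 5: 22 + 7 = 29
  bin 6: 22 = 22
  bin 7: 18 + 12 = 30
  bin 8: 17 = 17
  bin 9: 17 = 17
  bin 10: 16 + 15 = 31
  bin 11: 16 = 16
This matches the lower bound, so 11 is optimal.

11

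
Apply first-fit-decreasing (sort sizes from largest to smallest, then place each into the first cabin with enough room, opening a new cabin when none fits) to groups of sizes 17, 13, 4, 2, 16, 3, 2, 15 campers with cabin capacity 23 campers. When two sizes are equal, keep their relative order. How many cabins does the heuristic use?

4

Sorted descending: 17, 16, 15, 13, 4, 3, 2, 2.
  17 → cabin 1 (new)  [load 17/23]
  16 → cabin 2 (new)  [load 16/23]
  15 → cabin 3 (new)  [load 15/23]
  13 → cabin 4 (new)  [load 13/23]
  4 → cabin 1  [load 21/23]
  3 → cabin 2  [load 19/23]
  2 → cabin 1  [load 23/23]
  2 → cabin 2  [load 21/23]
4 cabins opened.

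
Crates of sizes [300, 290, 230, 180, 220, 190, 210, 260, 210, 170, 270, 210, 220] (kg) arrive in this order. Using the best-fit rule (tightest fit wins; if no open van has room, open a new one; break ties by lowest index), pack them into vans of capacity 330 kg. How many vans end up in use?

13

  300 → van 1 (new)  [load 300/330]
  290 → van 2 (new)  [load 290/330]
  230 → van 3 (new)  [load 230/330]
  180 → van 4 (new)  [load 180/330]
  220 → van 5 (new)  [load 220/330]
  190 → van 6 (new)  [load 190/330]
  210 → van 7 (new)  [load 210/330]
  260 → van 8 (new)  [load 260/330]
  210 → van 9 (new)  [load 210/330]
  170 → van 10 (new)  [load 170/330]
  270 → van 11 (new)  [load 270/330]
  210 → van 12 (new)  [load 210/330]
  220 → van 13 (new)  [load 220/330]
13 vans opened.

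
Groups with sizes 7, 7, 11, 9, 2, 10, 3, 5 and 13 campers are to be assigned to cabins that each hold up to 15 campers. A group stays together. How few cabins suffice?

5

Total = 13 + 11 + 10 + 9 + 7 + 7 + 5 + 3 + 2 = 67 campers.
Lower bound: ⌈67/15⌉ = 5 cabins.
A packing using 5 cabins:
  cabin 1: 13 + 2 = 15
  cabin 2: 11 + 3 = 14
  cabin 3: 10 + 5 = 15
  cabin 4: 9 = 9
  cabin 5: 7 + 7 = 14
This matches the lower bound, so 5 is optimal.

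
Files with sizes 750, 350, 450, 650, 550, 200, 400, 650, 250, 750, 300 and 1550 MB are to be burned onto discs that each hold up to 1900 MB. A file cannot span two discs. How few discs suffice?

Total = 1550 + 750 + 750 + 650 + 650 + 550 + 450 + 400 + 350 + 300 + 250 + 200 = 6850 MB.
Lower bound: ⌈6850/1900⌉ = 4 discs.
A packing using 4 discs:
  disc 1: 1550 + 350 = 1900
  disc 2: 750 + 750 + 400 = 1900
  disc 3: 650 + 650 + 550 = 1850
  disc 4: 450 + 300 + 250 + 200 = 1200
This matches the lower bound, so 4 is optimal.

4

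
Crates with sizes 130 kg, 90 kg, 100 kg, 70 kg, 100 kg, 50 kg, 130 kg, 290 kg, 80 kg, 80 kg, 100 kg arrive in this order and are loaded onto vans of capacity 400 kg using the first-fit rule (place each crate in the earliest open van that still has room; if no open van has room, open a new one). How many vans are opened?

  130 → van 1 (new)  [load 130/400]
  90 → van 1  [load 220/400]
  100 → van 1  [load 320/400]
  70 → van 1  [load 390/400]
  100 → van 2 (new)  [load 100/400]
  50 → van 2  [load 150/400]
  130 → van 2  [load 280/400]
  290 → van 3 (new)  [load 290/400]
  80 → van 2  [load 360/400]
  80 → van 3  [load 370/400]
  100 → van 4 (new)  [load 100/400]
4 vans opened.

4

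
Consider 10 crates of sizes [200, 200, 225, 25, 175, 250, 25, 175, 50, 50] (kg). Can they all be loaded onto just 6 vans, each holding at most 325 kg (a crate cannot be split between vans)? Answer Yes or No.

Yes

A valid assignment using 6 vans:
  van 1: 250 + 50 + 25 = 325
  van 2: 225 + 50 + 25 = 300
  van 3: 200 = 200
  van 4: 200 = 200
  van 5: 175 = 175
  van 6: 175 = 175
Every load is within 325 kg, so 6 vans suffice.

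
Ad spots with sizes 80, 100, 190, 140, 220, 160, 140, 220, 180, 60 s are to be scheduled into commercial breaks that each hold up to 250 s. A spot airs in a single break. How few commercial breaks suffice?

7

Total = 220 + 220 + 190 + 180 + 160 + 140 + 140 + 100 + 80 + 60 = 1490 s.
Lower bound: ⌈1490/250⌉ = 6 commercial breaks.
Also, 7 ad spots each exceed 125 s, and no two of those can share a break, so at least 7 commercial breaks are needed.
A packing using 7 commercial breaks:
  break 1: 220 = 220
  break 2: 220 = 220
  break 3: 190 + 60 = 250
  break 4: 180 = 180
  break 5: 160 + 80 = 240
  break 6: 140 + 100 = 240
  break 7: 140 = 140
This matches the lower bound, so 7 is optimal.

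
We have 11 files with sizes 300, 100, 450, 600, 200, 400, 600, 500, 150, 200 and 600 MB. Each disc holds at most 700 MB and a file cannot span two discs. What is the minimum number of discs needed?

Total = 600 + 600 + 600 + 500 + 450 + 400 + 300 + 200 + 200 + 150 + 100 = 4100 MB.
Lower bound: ⌈4100/700⌉ = 6 discs.
A packing using 7 discs:
  disc 1: 600 + 100 = 700
  disc 2: 600 = 600
  disc 3: 600 = 600
  disc 4: 500 + 200 = 700
  disc 5: 450 + 200 = 650
  disc 6: 400 + 300 = 700
  disc 7: 150 = 150
No arrangement into 6 discs stays within capacity, so 7 is optimal.

7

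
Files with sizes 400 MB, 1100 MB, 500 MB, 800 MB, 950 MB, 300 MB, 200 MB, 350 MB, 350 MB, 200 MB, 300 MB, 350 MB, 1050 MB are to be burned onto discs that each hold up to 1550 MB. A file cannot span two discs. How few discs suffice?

5

Total = 1100 + 1050 + 950 + 800 + 500 + 400 + 350 + 350 + 350 + 300 + 300 + 200 + 200 = 6850 MB.
Lower bound: ⌈6850/1550⌉ = 5 discs.
A packing using 5 discs:
  disc 1: 1100 + 400 = 1500
  disc 2: 1050 + 500 = 1550
  disc 3: 950 + 350 + 200 = 1500
  disc 4: 800 + 350 + 350 = 1500
  disc 5: 300 + 300 + 200 = 800
This matches the lower bound, so 5 is optimal.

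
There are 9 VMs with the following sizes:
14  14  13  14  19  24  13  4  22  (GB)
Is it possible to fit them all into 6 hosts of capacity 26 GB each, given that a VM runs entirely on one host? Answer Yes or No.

Total = 137 GB; ⌈137/26⌉ = 6.
The bound of 6 does not rule out 6, but exhaustive search shows no assignment into 6 hosts of capacity 26 GB exists — the minimum is 7.

No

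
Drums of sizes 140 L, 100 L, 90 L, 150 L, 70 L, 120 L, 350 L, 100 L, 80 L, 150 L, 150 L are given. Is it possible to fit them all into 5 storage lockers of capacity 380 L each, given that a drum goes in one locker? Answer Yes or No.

Yes

A valid assignment using 5 storage lockers:
  locker 1: 350 = 350
  locker 2: 150 + 150 + 80 = 380
  locker 3: 150 + 140 + 90 = 380
  locker 4: 120 + 100 + 100 = 320
  locker 5: 70 = 70
Every load is within 380 L, so 5 storage lockers suffice.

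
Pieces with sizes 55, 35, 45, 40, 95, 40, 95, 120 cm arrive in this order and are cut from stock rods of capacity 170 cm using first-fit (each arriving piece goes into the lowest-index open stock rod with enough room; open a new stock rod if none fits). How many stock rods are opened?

  55 → stock rod 1 (new)  [load 55/170]
  35 → stock rod 1  [load 90/170]
  45 → stock rod 1  [load 135/170]
  40 → stock rod 2 (new)  [load 40/170]
  95 → stock rod 2  [load 135/170]
  40 → stock rod 3 (new)  [load 40/170]
  95 → stock rod 3  [load 135/170]
  120 → stock rod 4 (new)  [load 120/170]
4 stock rods opened.

4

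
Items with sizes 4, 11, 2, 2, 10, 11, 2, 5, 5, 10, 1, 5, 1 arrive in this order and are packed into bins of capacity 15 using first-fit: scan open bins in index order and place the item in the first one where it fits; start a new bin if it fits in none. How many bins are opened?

5

  4 → bin 1 (new)  [load 4/15]
  11 → bin 1  [load 15/15]
  2 → bin 2 (new)  [load 2/15]
  2 → bin 2  [load 4/15]
  10 → bin 2  [load 14/15]
  11 → bin 3 (new)  [load 11/15]
  2 → bin 3  [load 13/15]
  5 → bin 4 (new)  [load 5/15]
  5 → bin 4  [load 10/15]
  10 → bin 5 (new)  [load 10/15]
  1 → bin 2  [load 15/15]
  5 → bin 4  [load 15/15]
  1 → bin 3  [load 14/15]
5 bins opened.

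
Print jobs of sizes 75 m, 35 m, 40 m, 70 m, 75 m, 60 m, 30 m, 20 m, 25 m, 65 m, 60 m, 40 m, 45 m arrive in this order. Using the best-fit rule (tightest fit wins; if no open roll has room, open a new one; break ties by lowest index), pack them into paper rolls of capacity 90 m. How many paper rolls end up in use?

  75 → roll 1 (new)  [load 75/90]
  35 → roll 2 (new)  [load 35/90]
  40 → roll 2  [load 75/90]
  70 → roll 3 (new)  [load 70/90]
  75 → roll 4 (new)  [load 75/90]
  60 → roll 5 (new)  [load 60/90]
  30 → roll 5  [load 90/90]
  20 → roll 3  [load 90/90]
  25 → roll 6 (new)  [load 25/90]
  65 → roll 6  [load 90/90]
  60 → roll 7 (new)  [load 60/90]
  40 → roll 8 (new)  [load 40/90]
  45 → roll 8  [load 85/90]
8 paper rolls opened.

8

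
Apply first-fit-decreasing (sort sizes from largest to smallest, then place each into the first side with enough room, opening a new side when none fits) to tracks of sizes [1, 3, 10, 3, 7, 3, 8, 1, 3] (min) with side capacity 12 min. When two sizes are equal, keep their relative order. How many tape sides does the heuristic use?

4

Sorted descending: 10, 8, 7, 3, 3, 3, 3, 1, 1.
  10 → side 1 (new)  [load 10/12]
  8 → side 2 (new)  [load 8/12]
  7 → side 3 (new)  [load 7/12]
  3 → side 2  [load 11/12]
  3 → side 3  [load 10/12]
  3 → side 4 (new)  [load 3/12]
  3 → side 4  [load 6/12]
  1 → side 1  [load 11/12]
  1 → side 1  [load 12/12]
4 tape sides opened.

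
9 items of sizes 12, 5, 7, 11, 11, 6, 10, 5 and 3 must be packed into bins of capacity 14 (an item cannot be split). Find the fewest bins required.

Total = 12 + 11 + 11 + 10 + 7 + 6 + 5 + 5 + 3 = 70.
Lower bound: ⌈70/14⌉ = 5 bins.
A packing using 6 bins:
  bin 1: 12 = 12
  bin 2: 11 + 3 = 14
  bin 3: 11 = 11
  bin 4: 10 = 10
  bin 5: 7 + 6 = 13
  bin 6: 5 + 5 = 10
No arrangement into 5 bins stays within capacity, so 6 is optimal.

6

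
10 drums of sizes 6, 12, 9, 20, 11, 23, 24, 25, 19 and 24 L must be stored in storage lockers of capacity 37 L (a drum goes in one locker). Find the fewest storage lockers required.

Total = 25 + 24 + 24 + 23 + 20 + 19 + 12 + 11 + 9 + 6 = 173 L.
Lower bound: ⌈173/37⌉ = 5 storage lockers.
Also, 6 drums each exceed 37/2 L, and no two of those can share a locker, so at least 6 storage lockers are needed.
A packing using 6 storage lockers:
  locker 1: 25 + 12 = 37
  locker 2: 24 + 11 = 35
  locker 3: 24 + 9 = 33
  locker 4: 23 + 6 = 29
  locker 5: 20 = 20
  locker 6: 19 = 19
This matches the lower bound, so 6 is optimal.

6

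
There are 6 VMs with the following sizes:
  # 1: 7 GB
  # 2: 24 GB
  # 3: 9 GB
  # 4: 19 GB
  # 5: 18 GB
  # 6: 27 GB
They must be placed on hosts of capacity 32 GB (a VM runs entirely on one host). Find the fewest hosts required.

4

Total = 27 + 24 + 19 + 18 + 9 + 7 = 104 GB.
Lower bound: ⌈104/32⌉ = 4 hosts.
A packing using 4 hosts:
  host 1: 27 = 27
  host 2: 24 + 7 = 31
  host 3: 19 + 9 = 28
  host 4: 18 = 18
This matches the lower bound, so 4 is optimal.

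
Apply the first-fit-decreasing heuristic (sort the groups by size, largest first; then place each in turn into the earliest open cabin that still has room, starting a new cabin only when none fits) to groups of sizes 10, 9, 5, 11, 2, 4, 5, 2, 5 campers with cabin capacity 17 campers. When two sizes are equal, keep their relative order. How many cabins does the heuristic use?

Sorted descending: 11, 10, 9, 5, 5, 5, 4, 2, 2.
  11 → cabin 1 (new)  [load 11/17]
  10 → cabin 2 (new)  [load 10/17]
  9 → cabin 3 (new)  [load 9/17]
  5 → cabin 1  [load 16/17]
  5 → cabin 2  [load 15/17]
  5 → cabin 3  [load 14/17]
  4 → cabin 4 (new)  [load 4/17]
  2 → cabin 2  [load 17/17]
  2 → cabin 3  [load 16/17]
4 cabins opened.

4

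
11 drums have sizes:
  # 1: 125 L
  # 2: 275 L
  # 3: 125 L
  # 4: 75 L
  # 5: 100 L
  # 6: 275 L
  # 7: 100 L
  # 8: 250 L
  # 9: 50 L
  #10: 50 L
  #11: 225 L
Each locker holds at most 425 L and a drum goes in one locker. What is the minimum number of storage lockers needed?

4

Total = 275 + 275 + 250 + 225 + 125 + 125 + 100 + 100 + 75 + 50 + 50 = 1650 L.
Lower bound: ⌈1650/425⌉ = 4 storage lockers.
A packing using 4 storage lockers:
  locker 1: 275 + 125 = 400
  locker 2: 275 + 125 = 400
  locker 3: 250 + 100 + 75 = 425
  locker 4: 225 + 100 + 50 + 50 = 425
This matches the lower bound, so 4 is optimal.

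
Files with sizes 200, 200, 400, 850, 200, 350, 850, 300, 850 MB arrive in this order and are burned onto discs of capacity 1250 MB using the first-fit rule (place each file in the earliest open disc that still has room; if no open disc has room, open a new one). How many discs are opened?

  200 → disc 1 (new)  [load 200/1250]
  200 → disc 1  [load 400/1250]
  400 → disc 1  [load 800/1250]
  850 → disc 2 (new)  [load 850/1250]
  200 → disc 1  [load 1000/1250]
  350 → disc 2  [load 1200/1250]
  850 → disc 3 (new)  [load 850/1250]
  300 → disc 3  [load 1150/1250]
  850 → disc 4 (new)  [load 850/1250]
4 discs opened.

4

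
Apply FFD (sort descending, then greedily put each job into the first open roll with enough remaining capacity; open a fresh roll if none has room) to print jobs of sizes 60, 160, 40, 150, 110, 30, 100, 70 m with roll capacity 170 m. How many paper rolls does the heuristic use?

5

Sorted descending: 160, 150, 110, 100, 70, 60, 40, 30.
  160 → roll 1 (new)  [load 160/170]
  150 → roll 2 (new)  [load 150/170]
  110 → roll 3 (new)  [load 110/170]
  100 → roll 4 (new)  [load 100/170]
  70 → roll 4  [load 170/170]
  60 → roll 3  [load 170/170]
  40 → roll 5 (new)  [load 40/170]
  30 → roll 5  [load 70/170]
5 paper rolls opened.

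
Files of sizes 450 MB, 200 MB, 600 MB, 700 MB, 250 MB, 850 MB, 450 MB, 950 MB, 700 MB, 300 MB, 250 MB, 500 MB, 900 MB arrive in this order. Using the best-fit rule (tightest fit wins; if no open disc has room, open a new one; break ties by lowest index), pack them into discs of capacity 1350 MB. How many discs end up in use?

  450 → disc 1 (new)  [load 450/1350]
  200 → disc 1  [load 650/1350]
  600 → disc 1  [load 1250/1350]
  700 → disc 2 (new)  [load 700/1350]
  250 → disc 2  [load 950/1350]
  850 → disc 3 (new)  [load 850/1350]
  450 → disc 3  [load 1300/1350]
  950 → disc 4 (new)  [load 950/1350]
  700 → disc 5 (new)  [load 700/1350]
  300 → disc 2  [load 1250/1350]
  250 → disc 4  [load 1200/1350]
  500 → disc 5  [load 1200/1350]
  900 → disc 6 (new)  [load 900/1350]
6 discs opened.

6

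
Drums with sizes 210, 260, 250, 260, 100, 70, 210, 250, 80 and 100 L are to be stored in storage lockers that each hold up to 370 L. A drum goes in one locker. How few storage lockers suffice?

6

Total = 260 + 260 + 250 + 250 + 210 + 210 + 100 + 100 + 80 + 70 = 1790 L.
Lower bound: ⌈1790/370⌉ = 5 storage lockers.
Also, 6 drums each exceed 185 L, and no two of those can share a locker, so at least 6 storage lockers are needed.
A packing using 6 storage lockers:
  locker 1: 260 + 100 = 360
  locker 2: 260 + 100 = 360
  locker 3: 250 + 80 = 330
  locker 4: 250 + 70 = 320
  locker 5: 210 = 210
  locker 6: 210 = 210
This matches the lower bound, so 6 is optimal.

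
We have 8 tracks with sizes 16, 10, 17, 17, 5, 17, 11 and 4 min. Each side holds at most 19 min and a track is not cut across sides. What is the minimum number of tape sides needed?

6

Total = 17 + 17 + 17 + 16 + 11 + 10 + 5 + 4 = 97 min.
Lower bound: ⌈97/19⌉ = 6 tape sides.
A packing using 6 tape sides:
  side 1: 17 = 17
  side 2: 17 = 17
  side 3: 17 = 17
  side 4: 16 = 16
  side 5: 11 + 5 = 16
  side 6: 10 + 4 = 14
This matches the lower bound, so 6 is optimal.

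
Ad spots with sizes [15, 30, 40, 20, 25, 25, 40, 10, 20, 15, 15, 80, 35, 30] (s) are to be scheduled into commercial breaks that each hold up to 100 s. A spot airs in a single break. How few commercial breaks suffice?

Total = 80 + 40 + 40 + 35 + 30 + 30 + 25 + 25 + 20 + 20 + 15 + 15 + 15 + 10 = 400 s.
Lower bound: ⌈400/100⌉ = 4 commercial breaks.
A packing using 4 commercial breaks:
  break 1: 80 + 20 = 100
  break 2: 40 + 40 + 20 = 100
  break 3: 35 + 30 + 25 + 10 = 100
  break 4: 30 + 25 + 15 + 15 + 15 = 100
This matches the lower bound, so 4 is optimal.

4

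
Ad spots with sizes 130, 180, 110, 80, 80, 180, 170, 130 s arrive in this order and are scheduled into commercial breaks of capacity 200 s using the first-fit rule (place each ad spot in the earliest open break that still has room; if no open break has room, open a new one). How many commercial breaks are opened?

7

  130 → break 1 (new)  [load 130/200]
  180 → break 2 (new)  [load 180/200]
  110 → break 3 (new)  [load 110/200]
  80 → break 3  [load 190/200]
  80 → break 4 (new)  [load 80/200]
  180 → break 5 (new)  [load 180/200]
  170 → break 6 (new)  [load 170/200]
  130 → break 7 (new)  [load 130/200]
7 commercial breaks opened.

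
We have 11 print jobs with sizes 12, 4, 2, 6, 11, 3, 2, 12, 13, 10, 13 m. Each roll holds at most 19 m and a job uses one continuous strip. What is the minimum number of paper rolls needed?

6

Total = 13 + 13 + 12 + 12 + 11 + 10 + 6 + 4 + 3 + 2 + 2 = 88 m.
Lower bound: ⌈88/19⌉ = 5 paper rolls.
Also, 6 print jobs each exceed 19/2 m, and no two of those can share a roll, so at least 6 paper rolls are needed.
A packing using 6 paper rolls:
  roll 1: 13 + 6 = 19
  roll 2: 13 + 4 + 2 = 19
  roll 3: 12 + 3 + 2 = 17
  roll 4: 12 = 12
  roll 5: 11 = 11
  roll 6: 10 = 10
This matches the lower bound, so 6 is optimal.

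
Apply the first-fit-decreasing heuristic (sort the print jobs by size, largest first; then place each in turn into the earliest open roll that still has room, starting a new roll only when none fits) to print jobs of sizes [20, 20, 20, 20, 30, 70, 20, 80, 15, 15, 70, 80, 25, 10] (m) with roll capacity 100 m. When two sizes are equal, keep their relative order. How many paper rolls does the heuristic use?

5

Sorted descending: 80, 80, 70, 70, 30, 25, 20, 20, 20, 20, 20, 15, 15, 10.
  80 → roll 1 (new)  [load 80/100]
  80 → roll 2 (new)  [load 80/100]
  70 → roll 3 (new)  [load 70/100]
  70 → roll 4 (new)  [load 70/100]
  30 → roll 3  [load 100/100]
  25 → roll 4  [load 95/100]
  20 → roll 1  [load 100/100]
  20 → roll 2  [load 100/100]
  20 → roll 5 (new)  [load 20/100]
  20 → roll 5  [load 40/100]
  20 → roll 5  [load 60/100]
  15 → roll 5  [load 75/100]
  15 → roll 5  [load 90/100]
  10 → roll 5  [load 100/100]
5 paper rolls opened.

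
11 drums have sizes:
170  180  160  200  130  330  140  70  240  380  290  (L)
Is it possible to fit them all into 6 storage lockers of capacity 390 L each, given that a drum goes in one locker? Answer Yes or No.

Total = 2290 L; ⌈2290/390⌉ = 6.
The bound of 6 does not rule out 6, but exhaustive search shows no assignment into 6 storage lockers of capacity 390 L exists — the minimum is 7.

No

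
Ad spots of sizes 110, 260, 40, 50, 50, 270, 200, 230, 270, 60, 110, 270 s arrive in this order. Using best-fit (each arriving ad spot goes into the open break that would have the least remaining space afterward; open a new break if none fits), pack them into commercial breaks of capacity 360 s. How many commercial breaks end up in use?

6

  110 → break 1 (new)  [load 110/360]
  260 → break 2 (new)  [load 260/360]
  40 → break 2  [load 300/360]
  50 → break 2  [load 350/360]
  50 → break 1  [load 160/360]
  270 → break 3 (new)  [load 270/360]
  200 → break 1  [load 360/360]
  230 → break 4 (new)  [load 230/360]
  270 → break 5 (new)  [load 270/360]
  60 → break 3  [load 330/360]
  110 → break 4  [load 340/360]
  270 → break 6 (new)  [load 270/360]
6 commercial breaks opened.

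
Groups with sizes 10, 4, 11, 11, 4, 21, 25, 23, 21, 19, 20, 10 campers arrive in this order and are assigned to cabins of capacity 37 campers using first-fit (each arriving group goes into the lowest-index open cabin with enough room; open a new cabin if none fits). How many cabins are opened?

  10 → cabin 1 (new)  [load 10/37]
  4 → cabin 1  [load 14/37]
  11 → cabin 1  [load 25/37]
  11 → cabin 1  [load 36/37]
  4 → cabin 2 (new)  [load 4/37]
  21 → cabin 2  [load 25/37]
  25 → cabin 3 (new)  [load 25/37]
  23 → cabin 4 (new)  [load 23/37]
  21 → cabin 5 (new)  [load 21/37]
  19 → cabin 6 (new)  [load 19/37]
  20 → cabin 7 (new)  [load 20/37]
  10 → cabin 2  [load 35/37]
7 cabins opened.

7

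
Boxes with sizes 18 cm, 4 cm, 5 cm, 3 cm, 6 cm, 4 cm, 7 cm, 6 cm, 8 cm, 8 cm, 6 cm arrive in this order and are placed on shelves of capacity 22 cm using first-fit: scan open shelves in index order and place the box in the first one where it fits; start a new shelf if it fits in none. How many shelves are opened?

4

  18 → shelf 1 (new)  [load 18/22]
  4 → shelf 1  [load 22/22]
  5 → shelf 2 (new)  [load 5/22]
  3 → shelf 2  [load 8/22]
  6 → shelf 2  [load 14/22]
  4 → shelf 2  [load 18/22]
  7 → shelf 3 (new)  [load 7/22]
  6 → shelf 3  [load 13/22]
  8 → shelf 3  [load 21/22]
  8 → shelf 4 (new)  [load 8/22]
  6 → shelf 4  [load 14/22]
4 shelves opened.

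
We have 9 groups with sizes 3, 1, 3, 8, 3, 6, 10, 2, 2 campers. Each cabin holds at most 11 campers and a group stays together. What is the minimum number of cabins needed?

4

Total = 10 + 8 + 6 + 3 + 3 + 3 + 2 + 2 + 1 = 38 campers.
Lower bound: ⌈38/11⌉ = 4 cabins.
A packing using 4 cabins:
  cabin 1: 10 + 1 = 11
  cabin 2: 8 + 3 = 11
  cabin 3: 6 + 3 + 2 = 11
  cabin 4: 3 + 2 = 5
This matches the lower bound, so 4 is optimal.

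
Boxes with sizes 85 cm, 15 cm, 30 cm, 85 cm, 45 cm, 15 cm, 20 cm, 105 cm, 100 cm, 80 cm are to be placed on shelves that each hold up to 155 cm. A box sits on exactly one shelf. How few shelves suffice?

5

Total = 105 + 100 + 85 + 85 + 80 + 45 + 30 + 20 + 15 + 15 = 580 cm.
Lower bound: ⌈580/155⌉ = 4 shelves.
Also, 5 boxes each exceed 155/2 cm, and no two of those can share a shelf, so at least 5 shelves are needed.
A packing using 5 shelves:
  shelf 1: 105 + 45 = 150
  shelf 2: 100 + 30 + 20 = 150
  shelf 3: 85 + 15 + 15 = 115
  shelf 4: 85 = 85
  shelf 5: 80 = 80
This matches the lower bound, so 5 is optimal.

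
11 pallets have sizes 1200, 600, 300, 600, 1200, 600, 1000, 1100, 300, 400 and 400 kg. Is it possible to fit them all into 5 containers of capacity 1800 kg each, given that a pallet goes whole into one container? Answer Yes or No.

Yes

A valid assignment using 5 containers:
  container 1: 1200 + 600 = 1800
  container 2: 1200 + 600 = 1800
  container 3: 1100 + 600 = 1700
  container 4: 1000 + 400 + 400 = 1800
  container 5: 300 + 300 = 600
Every load is within 1800 kg, so 5 containers suffice.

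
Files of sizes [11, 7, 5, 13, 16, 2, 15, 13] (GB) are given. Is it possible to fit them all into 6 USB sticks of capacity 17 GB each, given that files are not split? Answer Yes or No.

Yes

A valid assignment using 6 USB sticks:
  USB stick 1: 16 = 16
  USB stick 2: 15 + 2 = 17
  USB stick 3: 13 = 13
  USB stick 4: 13 = 13
  USB stick 5: 11 + 5 = 16
  USB stick 6: 7 = 7
Every load is within 17 GB, so 6 USB sticks suffice.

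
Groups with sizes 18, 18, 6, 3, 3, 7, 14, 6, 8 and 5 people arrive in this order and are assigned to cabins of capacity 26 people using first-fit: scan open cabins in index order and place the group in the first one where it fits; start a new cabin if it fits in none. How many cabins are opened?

4

  18 → cabin 1 (new)  [load 18/26]
  18 → cabin 2 (new)  [load 18/26]
  6 → cabin 1  [load 24/26]
  3 → cabin 2  [load 21/26]
  3 → cabin 2  [load 24/26]
  7 → cabin 3 (new)  [load 7/26]
  14 → cabin 3  [load 21/26]
  6 → cabin 4 (new)  [load 6/26]
  8 → cabin 4  [load 14/26]
  5 → cabin 3  [load 26/26]
4 cabins opened.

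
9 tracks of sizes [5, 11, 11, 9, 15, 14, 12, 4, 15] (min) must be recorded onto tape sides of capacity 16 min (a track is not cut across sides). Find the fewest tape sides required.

Total = 15 + 15 + 14 + 12 + 11 + 11 + 9 + 5 + 4 = 96 min.
Lower bound: ⌈96/16⌉ = 6 tape sides.
Also, 7 tracks each exceed 8 min, and no two of those can share a side, so at least 7 tape sides are needed.
A packing using 7 tape sides:
  side 1: 15 = 15
  side 2: 15 = 15
  side 3: 14 = 14
  side 4: 12 + 4 = 16
  side 5: 11 + 5 = 16
  side 6: 11 = 11
  side 7: 9 = 9
This matches the lower bound, so 7 is optimal.

7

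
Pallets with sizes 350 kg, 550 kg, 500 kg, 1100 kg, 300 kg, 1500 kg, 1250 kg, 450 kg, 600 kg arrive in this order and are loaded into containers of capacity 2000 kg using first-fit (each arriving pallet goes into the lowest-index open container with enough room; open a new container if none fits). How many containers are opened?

4

  350 → container 1 (new)  [load 350/2000]
  550 → container 1  [load 900/2000]
  500 → container 1  [load 1400/2000]
  1100 → container 2 (new)  [load 1100/2000]
  300 → container 1  [load 1700/2000]
  1500 → container 3 (new)  [load 1500/2000]
  1250 → container 4 (new)  [load 1250/2000]
  450 → container 2  [load 1550/2000]
  600 → container 4  [load 1850/2000]
4 containers opened.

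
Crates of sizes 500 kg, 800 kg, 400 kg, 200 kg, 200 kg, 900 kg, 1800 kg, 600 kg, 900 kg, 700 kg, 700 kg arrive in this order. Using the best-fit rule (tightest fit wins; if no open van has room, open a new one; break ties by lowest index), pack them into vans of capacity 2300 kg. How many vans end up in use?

  500 → van 1 (new)  [load 500/2300]
  800 → van 1  [load 1300/2300]
  400 → van 1  [load 1700/2300]
  200 → van 1  [load 1900/2300]
  200 → van 1  [load 2100/2300]
  900 → van 2 (new)  [load 900/2300]
  1800 → van 3 (new)  [load 1800/2300]
  600 → van 2  [load 1500/2300]
  900 → van 4 (new)  [load 900/2300]
  700 → van 2  [load 2200/2300]
  700 → van 4  [load 1600/2300]
4 vans opened.

4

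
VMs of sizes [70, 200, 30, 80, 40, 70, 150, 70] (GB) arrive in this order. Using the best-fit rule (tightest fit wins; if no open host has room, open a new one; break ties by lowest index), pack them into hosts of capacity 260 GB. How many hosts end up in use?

3

  70 → host 1 (new)  [load 70/260]
  200 → host 2 (new)  [load 200/260]
  30 → host 2  [load 230/260]
  80 → host 1  [load 150/260]
  40 → host 1  [load 190/260]
  70 → host 1  [load 260/260]
  150 → host 3 (new)  [load 150/260]
  70 → host 3  [load 220/260]
3 hosts opened.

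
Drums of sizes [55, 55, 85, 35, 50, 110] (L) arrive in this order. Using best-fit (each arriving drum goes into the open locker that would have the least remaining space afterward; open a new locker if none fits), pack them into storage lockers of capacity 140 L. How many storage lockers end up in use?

  55 → locker 1 (new)  [load 55/140]
  55 → locker 1  [load 110/140]
  85 → locker 2 (new)  [load 85/140]
  35 → locker 2  [load 120/140]
  50 → locker 3 (new)  [load 50/140]
  110 → locker 4 (new)  [load 110/140]
4 storage lockers opened.

4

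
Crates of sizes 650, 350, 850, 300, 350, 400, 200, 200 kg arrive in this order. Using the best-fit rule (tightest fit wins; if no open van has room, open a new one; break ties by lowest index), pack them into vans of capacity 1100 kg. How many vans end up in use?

  650 → van 1 (new)  [load 650/1100]
  350 → van 1  [load 1000/1100]
  850 → van 2 (new)  [load 850/1100]
  300 → van 3 (new)  [load 300/1100]
  350 → van 3  [load 650/1100]
  400 → van 3  [load 1050/1100]
  200 → van 2  [load 1050/1100]
  200 → van 4 (new)  [load 200/1100]
4 vans opened.

4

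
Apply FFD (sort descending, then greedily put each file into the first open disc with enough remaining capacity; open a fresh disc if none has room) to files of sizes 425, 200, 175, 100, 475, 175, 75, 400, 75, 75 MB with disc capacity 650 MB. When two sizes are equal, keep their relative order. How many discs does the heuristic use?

Sorted descending: 475, 425, 400, 200, 175, 175, 100, 75, 75, 75.
  475 → disc 1 (new)  [load 475/650]
  425 → disc 2 (new)  [load 425/650]
  400 → disc 3 (new)  [load 400/650]
  200 → disc 2  [load 625/650]
  175 → disc 1  [load 650/650]
  175 → disc 3  [load 575/650]
  100 → disc 4 (new)  [load 100/650]
  75 → disc 3  [load 650/650]
  75 → disc 4  [load 175/650]
  75 → disc 4  [load 250/650]
4 discs opened.

4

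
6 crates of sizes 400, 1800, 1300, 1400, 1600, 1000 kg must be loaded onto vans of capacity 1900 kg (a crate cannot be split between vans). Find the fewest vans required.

Total = 1800 + 1600 + 1400 + 1300 + 1000 + 400 = 7500 kg.
Lower bound: ⌈7500/1900⌉ = 4 vans.
Also, 5 crates each exceed 950 kg, and no two of those can share a van, so at least 5 vans are needed.
A packing using 5 vans:
  van 1: 1800 = 1800
  van 2: 1600 = 1600
  van 3: 1400 + 400 = 1800
  van 4: 1300 = 1300
  van 5: 1000 = 1000
This matches the lower bound, so 5 is optimal.

5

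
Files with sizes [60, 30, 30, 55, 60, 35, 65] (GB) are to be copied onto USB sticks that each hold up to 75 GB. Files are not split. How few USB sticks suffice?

Total = 65 + 60 + 60 + 55 + 35 + 30 + 30 = 335 GB.
Lower bound: ⌈335/75⌉ = 5 USB sticks.
A packing using 6 USB sticks:
  USB stick 1: 65 = 65
  USB stick 2: 60 = 60
  USB stick 3: 60 = 60
  USB stick 4: 55 = 55
  USB stick 5: 35 + 30 = 65
  USB stick 6: 30 = 30
No arrangement into 5 USB sticks stays within capacity, so 6 is optimal.

6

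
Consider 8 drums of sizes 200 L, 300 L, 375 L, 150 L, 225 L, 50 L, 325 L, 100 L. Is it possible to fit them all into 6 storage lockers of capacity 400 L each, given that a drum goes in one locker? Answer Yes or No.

Yes

A valid assignment using 5 storage lockers:
  locker 1: 375 = 375
  locker 2: 325 + 50 = 375
  locker 3: 300 + 100 = 400
  locker 4: 225 + 150 = 375
  locker 5: 200 = 200
That uses only 5 ≤ 6, so 6 storage lockers are enough.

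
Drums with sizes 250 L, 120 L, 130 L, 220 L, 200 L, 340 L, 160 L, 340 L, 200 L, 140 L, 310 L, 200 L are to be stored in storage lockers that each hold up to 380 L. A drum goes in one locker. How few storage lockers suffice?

8

Total = 340 + 340 + 310 + 250 + 220 + 200 + 200 + 200 + 160 + 140 + 130 + 120 = 2610 L.
Lower bound: ⌈2610/380⌉ = 7 storage lockers.
Also, 8 drums each exceed 190 L, and no two of those can share a locker, so at least 8 storage lockers are needed.
A packing using 8 storage lockers:
  locker 1: 340 = 340
  locker 2: 340 = 340
  locker 3: 310 = 310
  locker 4: 250 + 130 = 380
  locker 5: 220 + 160 = 380
  locker 6: 200 + 140 = 340
  locker 7: 200 + 120 = 320
  locker 8: 200 = 200
This matches the lower bound, so 8 is optimal.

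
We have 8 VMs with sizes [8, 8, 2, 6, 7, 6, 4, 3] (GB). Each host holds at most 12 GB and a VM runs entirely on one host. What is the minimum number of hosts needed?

Total = 8 + 8 + 7 + 6 + 6 + 4 + 3 + 2 = 44 GB.
Lower bound: ⌈44/12⌉ = 4 hosts.
A packing using 4 hosts:
  host 1: 8 + 4 = 12
  host 2: 8 + 3 = 11
  host 3: 7 + 2 = 9
  host 4: 6 + 6 = 12
This matches the lower bound, so 4 is optimal.

4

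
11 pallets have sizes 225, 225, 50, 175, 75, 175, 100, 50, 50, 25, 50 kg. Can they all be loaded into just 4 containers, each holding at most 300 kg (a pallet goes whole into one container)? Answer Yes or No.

No

Total = 1200 kg; ⌈1200/300⌉ = 4.
The bound of 4 does not rule out 4, but exhaustive search shows no assignment into 4 containers of capacity 300 kg exists — the minimum is 5.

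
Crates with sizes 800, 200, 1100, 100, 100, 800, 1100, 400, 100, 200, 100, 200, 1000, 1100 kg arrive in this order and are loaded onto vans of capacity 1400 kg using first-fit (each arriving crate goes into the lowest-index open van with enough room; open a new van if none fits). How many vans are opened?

6

  800 → van 1 (new)  [load 800/1400]
  200 → van 1  [load 1000/1400]
  1100 → van 2 (new)  [load 1100/1400]
  100 → van 1  [load 1100/1400]
  100 → van 1  [load 1200/1400]
  800 → van 3 (new)  [load 800/1400]
  1100 → van 4 (new)  [load 1100/1400]
  400 → van 3  [load 1200/1400]
  100 → van 1  [load 1300/1400]
  200 → van 2  [load 1300/1400]
  100 → van 1  [load 1400/1400]
  200 → van 3  [load 1400/1400]
  1000 → van 5 (new)  [load 1000/1400]
  1100 → van 6 (new)  [load 1100/1400]
6 vans opened.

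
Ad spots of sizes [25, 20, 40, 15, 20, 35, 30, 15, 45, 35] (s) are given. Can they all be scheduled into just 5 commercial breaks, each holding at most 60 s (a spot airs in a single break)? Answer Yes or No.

A valid assignment using 5 commercial breaks:
  break 1: 45 + 15 = 60
  break 2: 40 + 20 = 60
  break 3: 35 + 25 = 60
  break 4: 35 + 20 = 55
  break 5: 30 + 15 = 45
Every load is within 60 s, so 5 commercial breaks suffice.

Yes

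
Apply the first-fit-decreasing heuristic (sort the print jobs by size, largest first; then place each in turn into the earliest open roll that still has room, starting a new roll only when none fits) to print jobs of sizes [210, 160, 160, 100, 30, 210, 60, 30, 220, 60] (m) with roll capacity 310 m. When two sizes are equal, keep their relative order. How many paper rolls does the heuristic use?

Sorted descending: 220, 210, 210, 160, 160, 100, 60, 60, 30, 30.
  220 → roll 1 (new)  [load 220/310]
  210 → roll 2 (new)  [load 210/310]
  210 → roll 3 (new)  [load 210/310]
  160 → roll 4 (new)  [load 160/310]
  160 → roll 5 (new)  [load 160/310]
  100 → roll 2  [load 310/310]
  60 → roll 1  [load 280/310]
  60 → roll 3  [load 270/310]
  30 → roll 1  [load 310/310]
  30 → roll 3  [load 300/310]
5 paper rolls opened.

5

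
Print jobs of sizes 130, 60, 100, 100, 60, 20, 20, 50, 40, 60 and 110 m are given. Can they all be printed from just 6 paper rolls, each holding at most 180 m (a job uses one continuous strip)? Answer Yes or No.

Yes

A valid assignment using 5 paper rolls:
  roll 1: 130 + 50 = 180
  roll 2: 110 + 60 = 170
  roll 3: 100 + 60 + 20 = 180
  roll 4: 100 + 60 + 20 = 180
  roll 5: 40 = 40
That uses only 5 ≤ 6, so 6 paper rolls are enough.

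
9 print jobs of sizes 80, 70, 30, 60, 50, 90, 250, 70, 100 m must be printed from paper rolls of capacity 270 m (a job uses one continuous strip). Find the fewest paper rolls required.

4

Total = 250 + 100 + 90 + 80 + 70 + 70 + 60 + 50 + 30 = 800 m.
Lower bound: ⌈800/270⌉ = 3 paper rolls.
A packing using 4 paper rolls:
  roll 1: 250 = 250
  roll 2: 100 + 90 + 80 = 270
  roll 3: 70 + 70 + 60 + 50 = 250
  roll 4: 30 = 30
No arrangement into 3 paper rolls stays within capacity, so 4 is optimal.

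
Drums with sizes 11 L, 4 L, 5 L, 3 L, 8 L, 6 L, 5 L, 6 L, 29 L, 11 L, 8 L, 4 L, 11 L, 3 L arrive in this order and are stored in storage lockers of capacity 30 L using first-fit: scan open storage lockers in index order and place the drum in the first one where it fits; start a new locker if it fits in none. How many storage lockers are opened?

  11 → locker 1 (new)  [load 11/30]
  4 → locker 1  [load 15/30]
  5 → locker 1  [load 20/30]
  3 → locker 1  [load 23/30]
  8 → locker 2 (new)  [load 8/30]
  6 → locker 1  [load 29/30]
  5 → locker 2  [load 13/30]
  6 → locker 2  [load 19/30]
  29 → locker 3 (new)  [load 29/30]
  11 → locker 2  [load 30/30]
  8 → locker 4 (new)  [load 8/30]
  4 → locker 4  [load 12/30]
  11 → locker 4  [load 23/30]
  3 → locker 4  [load 26/30]
4 storage lockers opened.

4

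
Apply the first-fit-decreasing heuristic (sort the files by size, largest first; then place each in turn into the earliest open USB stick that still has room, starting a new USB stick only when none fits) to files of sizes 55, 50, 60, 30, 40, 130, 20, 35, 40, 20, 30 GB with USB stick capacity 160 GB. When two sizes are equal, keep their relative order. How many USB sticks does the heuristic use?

Sorted descending: 130, 60, 55, 50, 40, 40, 35, 30, 30, 20, 20.
  130 → USB stick 1 (new)  [load 130/160]
  60 → USB stick 2 (new)  [load 60/160]
  55 → USB stick 2  [load 115/160]
  50 → USB stick 3 (new)  [load 50/160]
  40 → USB stick 2  [load 155/160]
  40 → USB stick 3  [load 90/160]
  35 → USB stick 3  [load 125/160]
  30 → USB stick 1  [load 160/160]
  30 → USB stick 3  [load 155/160]
  20 → USB stick 4 (new)  [load 20/160]
  20 → USB stick 4  [load 40/160]
4 USB sticks opened.

4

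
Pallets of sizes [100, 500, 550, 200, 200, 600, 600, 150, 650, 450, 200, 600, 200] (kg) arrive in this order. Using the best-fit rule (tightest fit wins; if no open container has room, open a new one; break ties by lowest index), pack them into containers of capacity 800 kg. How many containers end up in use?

7

  100 → container 1 (new)  [load 100/800]
  500 → container 1  [load 600/800]
  550 → container 2 (new)  [load 550/800]
  200 → container 1  [load 800/800]
  200 → container 2  [load 750/800]
  600 → container 3 (new)  [load 600/800]
  600 → container 4 (new)  [load 600/800]
  150 → container 3  [load 750/800]
  650 → container 5 (new)  [load 650/800]
  450 → container 6 (new)  [load 450/800]
  200 → container 4  [load 800/800]
  600 → container 7 (new)  [load 600/800]
  200 → container 7  [load 800/800]
7 containers opened.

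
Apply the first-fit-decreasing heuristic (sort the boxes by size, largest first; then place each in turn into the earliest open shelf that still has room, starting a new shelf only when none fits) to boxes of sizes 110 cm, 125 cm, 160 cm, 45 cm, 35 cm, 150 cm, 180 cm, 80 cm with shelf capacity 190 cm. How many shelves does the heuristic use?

Sorted descending: 180, 160, 150, 125, 110, 80, 45, 35.
  180 → shelf 1 (new)  [load 180/190]
  160 → shelf 2 (new)  [load 160/190]
  150 → shelf 3 (new)  [load 150/190]
  125 → shelf 4 (new)  [load 125/190]
  110 → shelf 5 (new)  [load 110/190]
  80 → shelf 5  [load 190/190]
  45 → shelf 4  [load 170/190]
  35 → shelf 3  [load 185/190]
5 shelves opened.

5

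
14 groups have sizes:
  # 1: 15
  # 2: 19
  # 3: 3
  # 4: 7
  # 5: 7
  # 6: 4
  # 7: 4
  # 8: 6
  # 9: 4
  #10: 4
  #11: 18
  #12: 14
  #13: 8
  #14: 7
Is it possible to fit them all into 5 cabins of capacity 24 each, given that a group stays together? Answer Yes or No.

No

Total = 120; ⌈120/24⌉ = 5.
The bound of 5 does not rule out 5, but exhaustive search shows no assignment into 5 cabins of capacity 24 exists — the minimum is 6.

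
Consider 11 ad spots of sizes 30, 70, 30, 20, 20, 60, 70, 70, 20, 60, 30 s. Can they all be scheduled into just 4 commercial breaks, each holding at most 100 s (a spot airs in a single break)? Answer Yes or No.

Total = 480 s; ⌈480/100⌉ = 5.
At least 5 commercial breaks are required, but only 4 are allowed.

No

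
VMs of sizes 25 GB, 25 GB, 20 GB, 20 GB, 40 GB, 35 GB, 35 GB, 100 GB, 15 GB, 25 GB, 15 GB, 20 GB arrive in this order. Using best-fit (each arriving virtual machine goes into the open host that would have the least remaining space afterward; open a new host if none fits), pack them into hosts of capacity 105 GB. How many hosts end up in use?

4

  25 → host 1 (new)  [load 25/105]
  25 → host 1  [load 50/105]
  20 → host 1  [load 70/105]
  20 → host 1  [load 90/105]
  40 → host 2 (new)  [load 40/105]
  35 → host 2  [load 75/105]
  35 → host 3 (new)  [load 35/105]
  100 → host 4 (new)  [load 100/105]
  15 → host 1  [load 105/105]
  25 → host 2  [load 100/105]
  15 → host 3  [load 50/105]
  20 → host 3  [load 70/105]
4 hosts opened.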